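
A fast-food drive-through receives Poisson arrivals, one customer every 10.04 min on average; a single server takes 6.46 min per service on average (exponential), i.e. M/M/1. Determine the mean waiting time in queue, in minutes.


λ = 60/10.04 = 5.9761 /hr
μ = 60/6.46 = 9.2879 /hr
ρ = λ/μ = 5.9761/9.2879 = 0.6434
Wq = ρ/(μ−λ) = 0.6434/(9.2879−5.9761) = 0.19428 hr
In minutes: 0.19428·60 = 11.657 min

Final: 11.657 min


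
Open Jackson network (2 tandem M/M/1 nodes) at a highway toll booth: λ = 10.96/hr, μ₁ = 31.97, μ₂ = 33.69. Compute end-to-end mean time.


Each node sees arrival rate λ = 10.96/hr (tandem ⇒ throughput preserved).
W₁ = 1/(μ₁−λ) = 1/(31.97−10.96) = 0.04760 hr
W₂ = 1/(μ₂−λ) = 1/(33.69−10.96) = 0.04399 hr
W_total = W₁ + W₂ = 0.04760 + 0.04399 = 0.09159 hr

Final: 0.09159 hr


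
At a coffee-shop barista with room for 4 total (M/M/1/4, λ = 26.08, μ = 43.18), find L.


ρ = 26.08/43.18 = 0.6040
L = ρ[1 − (K+1)ρ^K + Kρ^(K+1)] / [(1−ρ)(1−ρ^(K+1))]
Numerator: 0.6040·(1 − 5·0.133076 + 4·0.080376) = 0.396287
Denominator: (0.3960)·(0.919624) = 0.364187
L = 0.396287/0.364187 = 1.0881

Final: 1.0881


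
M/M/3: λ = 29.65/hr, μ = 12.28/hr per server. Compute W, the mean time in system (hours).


a = 2.4145; ρ = 0.8048; P₀ = 0.054497
Lq = P₀·a^c·ρ/(c!(1−ρ)²) = 2.70137
Wq = Lq/λ = 2.70137/29.65 = 0.09111 hr
W = Wq + 1/μ = 0.09111 + 0.08143 = 0.17254 hr

Final: 0.17254 hr


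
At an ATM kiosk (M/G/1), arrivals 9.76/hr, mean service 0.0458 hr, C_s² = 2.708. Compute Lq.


ρ = λ·E[S] = 9.76·0.0458 = 0.4470
Lq = ρ²(1+C_s²)/(2(1−ρ)) = 0.1998·(1+2.708)/(2·0.5530)
= 0.1998·3.7080/1.1060 = 0.66992

Final: 0.66992


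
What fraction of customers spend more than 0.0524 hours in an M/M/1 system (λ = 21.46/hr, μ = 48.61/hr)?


W ~ Exponential(μ−λ) for M/M/1.
μ − λ = 48.61 − 21.46 = 27.1500
P(W > t) = e^{−(μ−λ)t} = e^{−1.4227} = 0.241072

Final: 0.241072


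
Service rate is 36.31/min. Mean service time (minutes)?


Mean service time = 1/μ = 1/36.31 minute = 0.02754 minute
In minutes: 0.02754 × 1 = 0.02754 min

Final: 0.02754 min


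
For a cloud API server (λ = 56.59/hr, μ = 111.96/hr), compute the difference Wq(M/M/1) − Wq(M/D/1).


ρ = 56.59/111.96 = 0.5054
Wq(M/M/1) = ρ/(μ−λ) = 0.5054/55.37 = 0.009129 hr
Wq(M/D/1) = ρ/(2(μ−λ)) = 0.004564 hr
Savings = 0.009129 − 0.004564 = 0.004564 hr

Final: 0.004564 hr


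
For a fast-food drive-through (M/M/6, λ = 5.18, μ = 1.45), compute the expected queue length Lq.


a = λ/μ = 3.5724; ρ = a/6 = 0.5954
P₀ = 0.026793
Lq = P₀·a^c·ρ / (c!·(1−ρ)²) = 0.026793·2078.59819·0.5954/(720·0.16370)
= 0.28134

Final: 0.28134


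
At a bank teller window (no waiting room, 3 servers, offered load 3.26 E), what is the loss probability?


B(c,a) = (a^c/c!) / Σ_{k=0}^{c} a^k/k!
a^3/3! = 5.774329
Σ terms (k=0..3): 1.00000 + 3.26000 + 5.31380 + 5.77433 = 15.348129
B = 5.774329/15.348129 = 0.376224

Final: 0.376224


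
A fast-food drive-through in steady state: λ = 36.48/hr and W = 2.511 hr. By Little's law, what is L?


L = λW = 36.48·2.511 = 91.6013

Final: 91.6013


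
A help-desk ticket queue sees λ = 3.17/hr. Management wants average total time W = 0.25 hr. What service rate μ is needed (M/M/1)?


W = 1/(μ−λ) ⇒ μ − λ = 1/W = 1/0.25 = 4.0000
μ = λ + 1/W = 3.17 + 4.0000 = 7.1700 per hr

Final: 7.1700 /hr


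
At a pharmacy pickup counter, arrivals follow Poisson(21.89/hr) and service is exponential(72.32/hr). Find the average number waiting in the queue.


ρ = 21.89/72.32 = 0.3027
Lq = ρ²/(1−ρ) = 0.09162/0.6973 = 0.1314

Final: 0.1314


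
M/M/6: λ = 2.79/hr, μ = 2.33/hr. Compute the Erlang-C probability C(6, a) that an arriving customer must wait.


a = λ/μ = 1.1974; ρ = a/6 = 0.1996
P₀ = 0.301953 (from M/M/c formula)
C(c,a) = [a^c/(c!(1−ρ))]·P₀ = [2.94774/(720·0.8004)]·0.301953
= 0.005115·0.301953 = 0.001544

Final: 0.001544


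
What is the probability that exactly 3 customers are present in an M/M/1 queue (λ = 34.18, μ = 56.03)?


ρ = 34.18/56.03 = 0.6100
P_n = (1−ρ)·ρ^n = (1 − 0.6100)·0.6100^3 = 0.3900·0.227015 = 0.088529

Final: 0.088529


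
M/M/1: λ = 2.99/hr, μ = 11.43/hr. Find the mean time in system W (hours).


W = 1/(μ−λ) = 1/(11.43 − 2.99) = 1/8.44 = 0.1185 hr

Final: 0.1185 hr


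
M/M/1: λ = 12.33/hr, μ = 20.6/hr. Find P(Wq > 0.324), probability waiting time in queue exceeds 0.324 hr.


ρ = 12.33/20.6 = 0.5985
P(Wq > t) = ρ·e^{−(μ−λ)t} = 0.5985·e^{−2.6795}
= 0.5985·0.068599 = 0.041059

Final: 0.041059


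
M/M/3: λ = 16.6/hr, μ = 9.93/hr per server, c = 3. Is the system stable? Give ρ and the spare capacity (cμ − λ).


Total capacity cμ = 3·9.93 = 29.79/hr
ρ = λ/(cμ) = 16.6/29.79 = 0.5572
Stable ⇔ ρ < 1: YES
Spare capacity = cμ − λ = 29.79 − 16.6 = 13.19/hr

Final: ρ = 0.5572; stable; margin = 13.19/hr


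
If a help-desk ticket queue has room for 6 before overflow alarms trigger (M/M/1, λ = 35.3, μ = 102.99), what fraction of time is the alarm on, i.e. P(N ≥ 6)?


ρ = 35.3/102.99 = 0.3428
P(N ≥ n) = ρ^n = 0.3428^6 = 0.001621

Final: 0.001621


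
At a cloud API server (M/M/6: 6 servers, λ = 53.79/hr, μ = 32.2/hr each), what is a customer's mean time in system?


a = 1.6705; ρ = 0.2784; P₀ = 0.188061
Lq = P₀·a^c·ρ/(c!(1−ρ)²) = 0.003035
Wq = Lq/λ = 0.003035/53.79 = 0.00005642 hr
W = Wq + 1/μ = 0.00005642 + 0.03106 = 0.03111 hr

Final: 0.03111 hr


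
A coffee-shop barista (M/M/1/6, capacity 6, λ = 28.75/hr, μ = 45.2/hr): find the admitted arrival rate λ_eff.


ρ = 0.6361; P_K = (1−ρ)ρ^6/(1−ρ^7) = 0.025160
λ_eff = λ(1 − P_K) = 28.75·(1 − 0.025160) = 28.75·0.974840 = 28.0266 /hr

Final: 28.0266 /hr


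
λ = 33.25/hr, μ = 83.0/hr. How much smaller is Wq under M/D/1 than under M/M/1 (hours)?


ρ = 33.25/83.0 = 0.4006
Wq(M/M/1) = ρ/(μ−λ) = 0.4006/49.75 = 0.008052 hr
Wq(M/D/1) = ρ/(2(μ−λ)) = 0.004026 hr
Savings = 0.008052 − 0.004026 = 0.004026 hr

Final: 0.004026 hr


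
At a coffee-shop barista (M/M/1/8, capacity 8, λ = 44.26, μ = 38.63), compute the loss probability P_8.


ρ = λ/μ = 44.26/38.63 = 1.1457
P_K = (1−ρ)ρ^K/(1−ρ^(K+1)) = (-0.1457·2.969570)/(1 − 3.402360)
= -0.432790/-2.402360 = 0.180152

Final: 0.180152


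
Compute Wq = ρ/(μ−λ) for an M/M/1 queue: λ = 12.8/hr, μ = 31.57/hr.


ρ = 12.8/31.57 = 0.4054
Wq = ρ/(μ−λ) = 0.4054/(31.57 − 12.8) = 0.4054/18.77 = 0.02160 hr

Final: 0.02160 hr


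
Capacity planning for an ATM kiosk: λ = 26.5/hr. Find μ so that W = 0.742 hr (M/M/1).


W = 1/(μ−λ) ⇒ μ − λ = 1/W = 1/0.742 = 1.3477
μ = λ + 1/W = 26.5 + 1.3477 = 27.8477 per hr

Final: 27.8477 /hr


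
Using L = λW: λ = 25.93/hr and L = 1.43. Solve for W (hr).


W = L/λ = 1.43/25.93 = 0.05515 hr

Final: 0.05515 hr


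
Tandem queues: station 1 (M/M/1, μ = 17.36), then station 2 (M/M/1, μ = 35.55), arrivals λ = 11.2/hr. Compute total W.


Each node sees arrival rate λ = 11.2/hr (tandem ⇒ throughput preserved).
W₁ = 1/(μ₁−λ) = 1/(17.36−11.2) = 0.16234 hr
W₂ = 1/(μ₂−λ) = 1/(35.55−11.2) = 0.04107 hr
W_total = W₁ + W₂ = 0.16234 + 0.04107 = 0.20341 hr

Final: 0.20341 hr


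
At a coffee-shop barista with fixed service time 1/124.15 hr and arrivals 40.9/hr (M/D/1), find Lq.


ρ = 40.9/124.15 = 0.3294
M/D/1: Lq = ρ²/(2(1−ρ)) = 0.1085/(2·0.6706) = 0.08093

Final: 0.08093


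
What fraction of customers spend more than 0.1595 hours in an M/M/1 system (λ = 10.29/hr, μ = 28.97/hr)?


W ~ Exponential(μ−λ) for M/M/1.
μ − λ = 28.97 − 10.29 = 18.6800
P(W > t) = e^{−(μ−λ)t} = e^{−2.9795} = 0.050820

Final: 0.050820


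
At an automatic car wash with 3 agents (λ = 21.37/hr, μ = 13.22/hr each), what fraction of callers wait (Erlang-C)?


a = λ/μ = 1.6165; ρ = a/3 = 0.5388
P₀ = 0.183502 (from M/M/c formula)
C(c,a) = [a^c/(c!(1−ρ))]·P₀ = [4.22395/(6·0.4612)]·0.183502
= 1.52654·0.183502 = 0.280122

Final: 0.280122


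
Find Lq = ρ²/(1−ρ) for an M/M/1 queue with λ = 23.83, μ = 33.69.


ρ = 23.83/33.69 = 0.7073
Lq = ρ²/(1−ρ) = 0.5003/0.2927 = 1.7095

Final: 1.7095


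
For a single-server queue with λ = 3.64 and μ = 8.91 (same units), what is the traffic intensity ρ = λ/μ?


ρ = λ/μ = 3.64/8.91 = 0.4085

Final: 0.4085


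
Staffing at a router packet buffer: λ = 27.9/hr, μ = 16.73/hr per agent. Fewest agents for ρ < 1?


Stability requires cμ > λ ⇔ c > λ/μ.
λ/μ = 27.9/16.73 = 1.6677
Minimum integer c = ⌊1.6677⌋ + 1 = 2
Check: 2·16.73 = 33.46 > 27.9, while 1·16.73 = 16.73 ≤ 27.9

Final: 2 servers


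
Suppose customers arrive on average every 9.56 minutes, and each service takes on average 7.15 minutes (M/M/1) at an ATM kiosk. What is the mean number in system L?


λ = 60/9.56 = 6.2762 /hr
μ = 60/7.15 = 8.3916 /hr
ρ = λ/μ = 6.2762/8.3916 = 0.7479
L = ρ/(1−ρ) = 0.7479/0.2521 = 2.9668

Final: 2.9668


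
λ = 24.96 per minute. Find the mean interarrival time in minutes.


Mean interarrival time = 1/λ = 1/24.96 minute = 0.04006 minute
In minutes: 0.04006 × 1 = 0.04006 min

Final: 0.04006 min


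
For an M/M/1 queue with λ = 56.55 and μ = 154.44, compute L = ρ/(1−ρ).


ρ = λ/μ = 56.55/154.44 = 0.3662
L = ρ/(1−ρ) = 0.3662/(1 − 0.3662) = 0.3662/0.6338 = 0.5777

Final: 0.5777


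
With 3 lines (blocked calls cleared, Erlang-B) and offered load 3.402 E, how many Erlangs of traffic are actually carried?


B(3,3.402) = 0.391751 (Erlang-B)
Carried load = a(1 − B) = 3.402·(1 − 0.391751) = 3.402·0.608249 = 2.0693 E

Final: 2.0693 Erlangs


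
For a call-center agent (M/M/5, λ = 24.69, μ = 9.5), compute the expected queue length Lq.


a = λ/μ = 2.5989; ρ = a/5 = 0.5198
P₀ = 0.072147
Lq = P₀·a^c·ρ / (c!·(1−ρ)²) = 0.072147·118.57344·0.5198/(120·0.23060)
= 0.16069

Final: 0.16069


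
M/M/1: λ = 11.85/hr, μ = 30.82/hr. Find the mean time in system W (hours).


W = 1/(μ−λ) = 1/(30.82 − 11.85) = 1/18.97 = 0.05271 hr

Final: 0.05271 hr


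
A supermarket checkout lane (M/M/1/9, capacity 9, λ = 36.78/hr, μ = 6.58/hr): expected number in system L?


ρ = 36.78/6.58 = 5.5897
L = ρ[1 − (K+1)ρ^K + Kρ^(K+1)] / [(1−ρ)(1−ρ^(K+1))]
Numerator: 5.5897·(1 − 10·5326874.703250 + 9·29775448.569228) = 1200158739.560895
Denominator: (-4.5897)·(-29775447.569228) = 136659349.025941
L = 1200158739.560895/136659349.025941 = 8.7821

Final: 8.7821


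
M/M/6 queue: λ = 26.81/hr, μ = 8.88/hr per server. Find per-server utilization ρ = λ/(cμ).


ρ = λ/(cμ) = 26.81/(6·8.88) = 26.81/53.28 = 0.5032

Final: 0.5032


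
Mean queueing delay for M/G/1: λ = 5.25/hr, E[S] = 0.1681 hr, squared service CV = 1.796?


ρ = λ·E[S] = 5.25·0.1681 = 0.8825
E[S²] = E[S]²(1+C_s²) = 0.1681²·(1+1.796) = 0.079008
Wq = λ·E[S²]/(2(1−ρ)) = 5.25·0.079008/(2·0.1175) = 1.76545 hr

Final: 1.76545 hr


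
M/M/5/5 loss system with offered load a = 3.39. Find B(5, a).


B(c,a) = (a^c/c!) / Σ_{k=0}^{c} a^k/k!
a^5/5! = 3.730931
Σ terms (k=0..5): 1.00000 + 3.39000 + 5.74605 + 6.49304 + 5.50285 + 3.73093 = 25.862866
B = 3.730931/25.862866 = 0.144258

Final: 0.144258


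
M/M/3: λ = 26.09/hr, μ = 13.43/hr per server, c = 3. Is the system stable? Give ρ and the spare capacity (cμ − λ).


Total capacity cμ = 3·13.43 = 40.29/hr
ρ = λ/(cμ) = 26.09/40.29 = 0.6476
Stable ⇔ ρ < 1: YES
Spare capacity = cμ − λ = 40.29 − 26.09 = 14.20/hr

Final: ρ = 0.6476; stable; margin = 14.20/hr


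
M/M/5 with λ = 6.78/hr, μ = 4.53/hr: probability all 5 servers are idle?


a = λ/μ = 6.78/4.53 = 1.4967; ρ = a/c = 0.2993
Σ_{k=0}^{4} a^k/k! (terms k=0..4) = 1.00000 + 1.49669 + 1.12004 + 0.55878 + 0.20908 = 4.38459
Tail: a^5/(5!(1−ρ)) = 7.51030/(120·0.7007) = 0.08932
P₀ = 1/(4.38459 + 0.08932) = 1/4.47392 = 0.223518

Final: 0.223518


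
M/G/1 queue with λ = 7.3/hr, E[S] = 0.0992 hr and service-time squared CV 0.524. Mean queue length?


ρ = λ·E[S] = 7.3·0.0992 = 0.7242
Lq = ρ²(1+C_s²)/(2(1−ρ)) = 0.5244·(1+0.524)/(2·0.2758)
= 0.5244·1.5240/0.5517 = 1.44866

Final: 1.44866


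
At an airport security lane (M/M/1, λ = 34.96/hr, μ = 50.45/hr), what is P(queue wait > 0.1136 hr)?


ρ = 34.96/50.45 = 0.6930
P(Wq > t) = ρ·e^{−(μ−λ)t} = 0.6930·e^{−1.7597}
= 0.6930·0.172103 = 0.119261

Final: 0.119261


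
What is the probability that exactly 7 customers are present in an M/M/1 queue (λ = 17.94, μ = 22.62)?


ρ = 17.94/22.62 = 0.7931
P_n = (1−ρ)·ρ^n = (1 − 0.7931)·0.7931^7 = 0.2069·0.197383 = 0.040838

Final: 0.040838


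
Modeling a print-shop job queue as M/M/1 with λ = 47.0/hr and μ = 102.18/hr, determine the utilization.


ρ = λ/μ = 47.0/102.18 = 0.4600

Final: 0.4600


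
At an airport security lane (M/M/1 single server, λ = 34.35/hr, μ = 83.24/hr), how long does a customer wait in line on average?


ρ = 34.35/83.24 = 0.4127
Wq = ρ/(μ−λ) = 0.4127/(83.24 − 34.35) = 0.4127/48.89 = 0.008441 hr

Final: 0.008441 hr


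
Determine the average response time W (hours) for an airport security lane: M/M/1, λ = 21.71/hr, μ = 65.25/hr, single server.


W = 1/(μ−λ) = 1/(65.25 − 21.71) = 1/43.54 = 0.02297 hr

Final: 0.02297 hr


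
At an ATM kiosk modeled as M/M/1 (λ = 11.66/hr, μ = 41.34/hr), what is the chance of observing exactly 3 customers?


ρ = 11.66/41.34 = 0.2821
P_n = (1−ρ)·ρ^n = (1 − 0.2821)·0.2821^3 = 0.7179·0.022438 = 0.016109

Final: 0.016109


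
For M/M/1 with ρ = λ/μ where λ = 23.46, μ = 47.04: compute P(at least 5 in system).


ρ = 23.46/47.04 = 0.4987
P(N ≥ n) = ρ^n = 0.4987^5 = 0.030853

Final: 0.030853


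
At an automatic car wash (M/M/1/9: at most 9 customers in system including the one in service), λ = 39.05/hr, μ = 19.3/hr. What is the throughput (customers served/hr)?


ρ = 2.0233; P_K = (1−ρ)ρ^9/(1−ρ^10) = 0.506202
λ_eff = λ(1 − P_K) = 39.05·(1 − 0.506202) = 39.05·0.493798 = 19.2828 /hr

Final: 19.2828 /hr


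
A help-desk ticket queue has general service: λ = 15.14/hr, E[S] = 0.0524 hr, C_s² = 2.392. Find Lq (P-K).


ρ = λ·E[S] = 15.14·0.0524 = 0.7933
Lq = ρ²(1+C_s²)/(2(1−ρ)) = 0.6294·(1+2.392)/(2·0.2067)
= 0.6294·3.3920/0.4133 = 5.16506

Final: 5.16506


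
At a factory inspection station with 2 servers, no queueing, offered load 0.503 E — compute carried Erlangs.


B(2,0.503) = 0.077634 (Erlang-B)
Carried load = a(1 − B) = 0.503·(1 − 0.077634) = 0.503·0.922366 = 0.4640 E

Final: 0.4640 Erlangs


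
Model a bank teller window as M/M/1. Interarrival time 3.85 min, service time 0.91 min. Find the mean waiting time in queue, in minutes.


λ = 60/3.85 = 15.5844 /hr
μ = 60/0.91 = 65.9341 /hr
ρ = λ/μ = 15.5844/65.9341 = 0.2364
Wq = ρ/(μ−λ) = 0.2364/(65.9341−15.5844) = 0.004694 hr
In minutes: 0.004694·60 = 0.2817 min

Final: 0.2817 min


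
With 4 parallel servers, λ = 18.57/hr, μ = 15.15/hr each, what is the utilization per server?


ρ = λ/(cμ) = 18.57/(4·15.15) = 18.57/60.60 = 0.3064

Final: 0.3064


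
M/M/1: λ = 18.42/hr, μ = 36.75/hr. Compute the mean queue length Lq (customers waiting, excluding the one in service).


ρ = 18.42/36.75 = 0.5012
Lq = ρ²/(1−ρ) = 0.2512/0.4988 = 0.5037

Final: 0.5037


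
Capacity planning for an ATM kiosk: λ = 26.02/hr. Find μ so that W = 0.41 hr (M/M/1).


W = 1/(μ−λ) ⇒ μ − λ = 1/W = 1/0.41 = 2.4390
μ = λ + 1/W = 26.02 + 2.4390 = 28.4590 per hr

Final: 28.4590 /hr


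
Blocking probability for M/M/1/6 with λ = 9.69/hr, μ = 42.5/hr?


ρ = λ/μ = 9.69/42.5 = 0.2280
P_K = (1−ρ)ρ^K/(1−ρ^(K+1)) = (0.7720·0.0001405)/(1 − 0.00003203)
= 0.0001084/0.999968 = 0.0001085

Final: 0.0001085


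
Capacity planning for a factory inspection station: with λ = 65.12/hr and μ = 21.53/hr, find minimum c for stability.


Stability requires cμ > λ ⇔ c > λ/μ.
λ/μ = 65.12/21.53 = 3.0246
Minimum integer c = ⌊3.0246⌋ + 1 = 4
Check: 4·21.53 = 86.12 > 65.12, while 3·21.53 = 64.59 ≤ 65.12

Final: 4 servers


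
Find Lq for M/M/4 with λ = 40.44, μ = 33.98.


a = λ/μ = 1.1901; ρ = a/4 = 0.2975
P₀ = 0.303193
Lq = P₀·a^c·ρ / (c!·(1−ρ)²) = 0.303193·2.00609·0.2975/(24·0.49347)
= 0.01528

Final: 0.01528


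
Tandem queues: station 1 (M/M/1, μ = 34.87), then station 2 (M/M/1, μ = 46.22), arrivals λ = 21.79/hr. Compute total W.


Each node sees arrival rate λ = 21.79/hr (tandem ⇒ throughput preserved).
W₁ = 1/(μ₁−λ) = 1/(34.87−21.79) = 0.07645 hr
W₂ = 1/(μ₂−λ) = 1/(46.22−21.79) = 0.04093 hr
W_total = W₁ + W₂ = 0.07645 + 0.04093 = 0.11739 hr

Final: 0.11739 hr


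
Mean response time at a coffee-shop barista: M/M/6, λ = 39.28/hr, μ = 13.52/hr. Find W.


a = 2.9053; ρ = 0.4842; P₀ = 0.053977
Lq = P₀·a^c·ρ/(c!(1−ρ)²) = 0.08207
Wq = Lq/λ = 0.08207/39.28 = 0.002089 hr
W = Wq + 1/μ = 0.002089 + 0.07396 = 0.07605 hr

Final: 0.07605 hr


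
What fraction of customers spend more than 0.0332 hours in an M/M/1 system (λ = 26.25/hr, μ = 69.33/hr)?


W ~ Exponential(μ−λ) for M/M/1.
μ − λ = 69.33 − 26.25 = 43.0800
P(W > t) = e^{−(μ−λ)t} = e^{−1.4303} = 0.239248

Final: 0.239248


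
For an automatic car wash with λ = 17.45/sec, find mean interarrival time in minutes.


Mean interarrival time = 1/λ = 1/17.45 second = 0.05731 second
In minutes: 0.05731 × 0.0166667 = 0.0009551 min

Final: 0.0009551 min


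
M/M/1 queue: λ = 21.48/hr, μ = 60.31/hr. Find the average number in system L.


ρ = λ/μ = 21.48/60.31 = 0.3562
L = ρ/(1−ρ) = 0.3562/(1 − 0.3562) = 0.3562/0.6438 = 0.5532

Final: 0.5532


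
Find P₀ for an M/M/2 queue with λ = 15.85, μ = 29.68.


a = λ/μ = 15.85/29.68 = 0.5340; ρ = a/c = 0.2670
Σ_{k=0}^{1} a^k/k! (terms k=0..1) = 1.00000 + 0.53403 = 1.53403
Tail: a^2/(2!(1−ρ)) = 0.28519/(2·0.7330) = 0.19454
P₀ = 1/(1.53403 + 0.19454) = 1/1.72857 = 0.578513

Final: 0.578513


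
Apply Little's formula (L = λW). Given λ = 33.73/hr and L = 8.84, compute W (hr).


W = L/λ = 8.84/33.73 = 0.2621 hr

Final: 0.2621 hr


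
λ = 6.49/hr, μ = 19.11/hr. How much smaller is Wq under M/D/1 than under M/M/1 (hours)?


ρ = 6.49/19.11 = 0.3396
Wq(M/M/1) = ρ/(μ−λ) = 0.3396/12.62 = 0.02691 hr
Wq(M/D/1) = ρ/(2(μ−λ)) = 0.01346 hr
Savings = 0.02691 − 0.01346 = 0.01346 hr

Final: 0.01346 hr


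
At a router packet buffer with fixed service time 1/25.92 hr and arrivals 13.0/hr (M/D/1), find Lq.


ρ = 13.0/25.92 = 0.5015
M/D/1: Lq = ρ²/(2(1−ρ)) = 0.2515/(2·0.4985) = 0.25232

Final: 0.25232


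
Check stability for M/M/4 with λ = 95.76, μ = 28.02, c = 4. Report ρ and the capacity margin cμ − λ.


Total capacity cμ = 4·28.02 = 112.08/hr
ρ = λ/(cμ) = 95.76/112.08 = 0.8544
Stable ⇔ ρ < 1: YES
Spare capacity = cμ − λ = 112.08 − 95.76 = 16.32/hr

Final: ρ = 0.8544; stable; margin = 16.32/hr


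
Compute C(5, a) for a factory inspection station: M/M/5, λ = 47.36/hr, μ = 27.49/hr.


a = λ/μ = 1.7228; ρ = a/5 = 0.3446
P₀ = 0.177964 (from M/M/c formula)
C(c,a) = [a^c/(c!(1−ρ))]·P₀ = [15.17696/(120·0.6554)]·0.177964
= 0.19296·0.177964 = 0.034340

Final: 0.034340


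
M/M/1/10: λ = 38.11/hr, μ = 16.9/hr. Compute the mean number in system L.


ρ = 38.11/16.9 = 2.2550
L = ρ[1 − (K+1)ρ^K + Kρ^(K+1)] / [(1−ρ)(1−ρ^(K+1))]
Numerator: 2.2550·(1 − 11·3400.340762 + 10·7667.869019) = 88568.410800
Denominator: (-1.2550)·(-7666.869019) = 9622.147449
L = 88568.410800/9622.147449 = 9.2046

Final: 9.2046


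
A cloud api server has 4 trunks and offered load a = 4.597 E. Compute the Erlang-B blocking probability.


B(c,a) = (a^c/c!) / Σ_{k=0}^{c} a^k/k!
a^4/4! = 18.607446
Σ terms (k=0..4): 1.00000 + 4.59700 + 10.56620 + 16.19095 + 18.60745 = 50.961598
B = 18.607446/50.961598 = 0.365127

Final: 0.365127


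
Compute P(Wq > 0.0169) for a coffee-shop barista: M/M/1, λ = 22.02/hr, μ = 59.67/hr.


ρ = 22.02/59.67 = 0.3690
P(Wq > t) = ρ·e^{−(μ−λ)t} = 0.3690·e^{−0.6363}
= 0.3690·0.529255 = 0.195311

Final: 0.195311


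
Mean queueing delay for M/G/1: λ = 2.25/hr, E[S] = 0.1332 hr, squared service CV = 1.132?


ρ = λ·E[S] = 2.25·0.1332 = 0.2997
E[S²] = E[S]²(1+C_s²) = 0.1332²·(1+1.132) = 0.037826
Wq = λ·E[S²]/(2(1−ρ)) = 2.25·0.037826/(2·0.7003) = 0.06077 hr

Final: 0.06077 hr


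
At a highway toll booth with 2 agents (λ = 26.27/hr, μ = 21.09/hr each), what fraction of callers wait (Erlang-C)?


a = λ/μ = 1.2456; ρ = a/2 = 0.6228
P₀ = 0.232432 (from M/M/c formula)
C(c,a) = [a^c/(c!(1−ρ))]·P₀ = [1.55155/(2·0.3772)]·0.232432
= 2.05671·0.232432 = 0.478046

Final: 0.478046


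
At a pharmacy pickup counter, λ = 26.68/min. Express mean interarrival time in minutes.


Mean interarrival time = 1/λ = 1/26.68 minute = 0.03748 minute
In minutes: 0.03748 × 1 = 0.03748 min

Final: 0.03748 min


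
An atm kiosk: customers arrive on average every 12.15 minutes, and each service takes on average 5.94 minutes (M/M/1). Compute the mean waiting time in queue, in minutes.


λ = 60/12.15 = 4.9383 /hr
μ = 60/5.94 = 10.1010 /hr
ρ = λ/μ = 4.9383/10.1010 = 0.4889
Wq = ρ/(μ−λ) = 0.4889/(10.1010−4.9383) = 0.09470 hr
In minutes: 0.09470·60 = 5.682 min

Final: 5.682 min


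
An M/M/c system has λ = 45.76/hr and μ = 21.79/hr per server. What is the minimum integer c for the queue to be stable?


Stability requires cμ > λ ⇔ c > λ/μ.
λ/μ = 45.76/21.79 = 2.1000
Minimum integer c = ⌊2.1000⌋ + 1 = 3
Check: 3·21.79 = 65.37 > 45.76, while 2·21.79 = 43.58 ≤ 45.76

Final: 3 servers


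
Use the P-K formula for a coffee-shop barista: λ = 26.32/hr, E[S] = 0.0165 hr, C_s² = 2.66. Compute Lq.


ρ = λ·E[S] = 26.32·0.0165 = 0.4343
Lq = ρ²(1+C_s²)/(2(1−ρ)) = 0.1886·(1+2.66)/(2·0.5657)
= 0.1886·3.6600/1.1314 = 0.61008

Final: 0.61008


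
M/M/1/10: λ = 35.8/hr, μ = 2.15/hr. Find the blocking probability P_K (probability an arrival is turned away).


ρ = λ/μ = 35.8/2.15 = 16.6512
P_K = (1−ρ)ρ^K/(1−ρ^(K+1)) = (-15.6512·1638497063131.555664)/(1 − 27282881330283.574219)
= -25644384267152.019531/-27282881330282.574219 = 0.939944

Final: 0.939944


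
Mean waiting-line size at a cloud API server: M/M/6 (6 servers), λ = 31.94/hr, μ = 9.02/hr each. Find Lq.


a = λ/μ = 3.5410; ρ = a/6 = 0.5902
P₀ = 0.027715
Lq = P₀·a^c·ρ / (c!·(1−ρ)²) = 0.027715·1971.37954·0.5902/(720·0.16796)
= 0.26664

Final: 0.26664


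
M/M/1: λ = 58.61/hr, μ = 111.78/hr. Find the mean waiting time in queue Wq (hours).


ρ = 58.61/111.78 = 0.5243
Wq = ρ/(μ−λ) = 0.5243/(111.78 − 58.61) = 0.5243/53.17 = 0.009861 hr

Final: 0.009861 hr


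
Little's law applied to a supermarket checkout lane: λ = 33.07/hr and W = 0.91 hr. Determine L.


L = λW = 33.07·0.91 = 30.0937

Final: 30.0937


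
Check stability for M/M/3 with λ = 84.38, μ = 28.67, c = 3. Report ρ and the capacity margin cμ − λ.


Total capacity cμ = 3·28.67 = 86.01/hr
ρ = λ/(cμ) = 84.38/86.01 = 0.9810
Stable ⇔ ρ < 1: YES
Spare capacity = cμ − λ = 86.01 − 84.38 = 1.63/hr

Final: ρ = 0.9810; stable; margin = 1.63/hr


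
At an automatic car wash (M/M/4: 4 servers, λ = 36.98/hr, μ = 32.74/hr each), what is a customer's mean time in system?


a = 1.1295; ρ = 0.2824; P₀ = 0.322366
Lq = P₀·a^c·ρ/(c!(1−ρ)²) = 0.01199
Wq = Lq/λ = 0.01199/36.98 = 0.0003242 hr
W = Wq + 1/μ = 0.0003242 + 0.03054 = 0.03087 hr

Final: 0.03087 hr


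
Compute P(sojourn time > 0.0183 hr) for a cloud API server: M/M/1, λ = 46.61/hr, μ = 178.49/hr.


W ~ Exponential(μ−λ) for M/M/1.
μ − λ = 178.49 − 46.61 = 131.8800
P(W > t) = e^{−(μ−λ)t} = e^{−2.4134} = 0.089510

Final: 0.089510


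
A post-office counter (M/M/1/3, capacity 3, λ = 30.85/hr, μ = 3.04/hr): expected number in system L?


ρ = 30.85/3.04 = 10.1480
L = ρ[1 − (K+1)ρ^K + Kρ^(K+1)] / [(1−ρ)(1−ρ^(K+1))]
Numerator: 10.1480·(1 − 4·1045.068492 + 3·10605.382558) = 280459.721664
Denominator: (-9.1480)·(-10604.382558) = 97009.170706
L = 280459.721664/97009.170706 = 2.8911

Final: 2.8911


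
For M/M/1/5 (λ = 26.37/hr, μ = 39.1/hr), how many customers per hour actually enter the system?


ρ = 0.6744; P_K = (1−ρ)ρ^5/(1−ρ^6) = 0.050146
λ_eff = λ(1 − P_K) = 26.37·(1 − 0.050146) = 26.37·0.949854 = 25.0476 /hr

Final: 25.0476 /hr


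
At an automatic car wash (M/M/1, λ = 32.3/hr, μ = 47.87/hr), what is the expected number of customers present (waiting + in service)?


ρ = λ/μ = 32.3/47.87 = 0.6747
L = ρ/(1−ρ) = 0.6747/(1 − 0.6747) = 0.6747/0.3253 = 2.0745

Final: 2.0745


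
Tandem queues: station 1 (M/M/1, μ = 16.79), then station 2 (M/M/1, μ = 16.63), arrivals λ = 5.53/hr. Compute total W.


Each node sees arrival rate λ = 5.53/hr (tandem ⇒ throughput preserved).
W₁ = 1/(μ₁−λ) = 1/(16.79−5.53) = 0.08881 hr
W₂ = 1/(μ₂−λ) = 1/(16.63−5.53) = 0.09009 hr
W_total = W₁ + W₂ = 0.08881 + 0.09009 = 0.17890 hr

Final: 0.17890 hr


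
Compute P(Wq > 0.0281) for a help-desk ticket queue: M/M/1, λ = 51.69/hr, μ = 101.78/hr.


ρ = 51.69/101.78 = 0.5079
P(Wq > t) = ρ·e^{−(μ−λ)t} = 0.5079·e^{−1.4075}
= 0.5079·0.244747 = 0.124297

Final: 0.124297


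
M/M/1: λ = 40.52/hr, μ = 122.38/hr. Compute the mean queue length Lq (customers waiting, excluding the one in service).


ρ = 40.52/122.38 = 0.3311
Lq = ρ²/(1−ρ) = 0.1096/0.6689 = 0.1639

Final: 0.1639


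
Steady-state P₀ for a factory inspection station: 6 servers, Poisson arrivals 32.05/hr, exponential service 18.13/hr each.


a = λ/μ = 32.05/18.13 = 1.7678; ρ = a/c = 0.2946
Σ_{k=0}^{5} a^k/k! (terms k=0..5) = 1.00000 + 1.76779 + 1.56254 + 0.92075 + 0.40692 + 0.14387 = 5.80186
Tail: a^6/(6!(1−ρ)) = 30.51978/(720·0.7054) = 0.06009
P₀ = 1/(5.80186 + 0.06009) = 1/5.86196 = 0.170592

Final: 0.170592


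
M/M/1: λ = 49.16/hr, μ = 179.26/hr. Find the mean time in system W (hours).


W = 1/(μ−λ) = 1/(179.26 − 49.16) = 1/130.10 = 0.007686 hr

Final: 0.007686 hr


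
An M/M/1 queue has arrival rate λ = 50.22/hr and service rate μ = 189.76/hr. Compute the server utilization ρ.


ρ = λ/μ = 50.22/189.76 = 0.2647

Final: 0.2647


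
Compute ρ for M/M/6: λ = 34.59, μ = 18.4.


ρ = λ/(cμ) = 34.59/(6·18.4) = 34.59/110.40 = 0.3133

Final: 0.3133


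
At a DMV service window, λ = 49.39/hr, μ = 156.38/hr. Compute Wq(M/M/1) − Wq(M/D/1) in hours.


ρ = 49.39/156.38 = 0.3158
Wq(M/M/1) = ρ/(μ−λ) = 0.3158/106.99 = 0.002952 hr
Wq(M/D/1) = ρ/(2(μ−λ)) = 0.001476 hr
Savings = 0.002952 − 0.001476 = 0.001476 hr

Final: 0.001476 hr


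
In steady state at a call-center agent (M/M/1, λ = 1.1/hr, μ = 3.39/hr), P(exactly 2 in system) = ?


ρ = 1.1/3.39 = 0.3245
P_n = (1−ρ)·ρ^n = (1 − 0.3245)·0.3245^2 = 0.6755·0.105290 = 0.071125

Final: 0.071125


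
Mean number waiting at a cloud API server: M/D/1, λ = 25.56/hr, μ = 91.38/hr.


ρ = 25.56/91.38 = 0.2797
M/D/1: Lq = ρ²/(2(1−ρ)) = 0.07824/(2·0.7203) = 0.05431

Final: 0.05431


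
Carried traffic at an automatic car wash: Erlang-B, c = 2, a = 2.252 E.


B(2,2.252) = 0.438124 (Erlang-B)
Carried load = a(1 − B) = 2.252·(1 − 0.438124) = 2.252·0.561876 = 1.2653 E

Final: 1.2653 Erlangs


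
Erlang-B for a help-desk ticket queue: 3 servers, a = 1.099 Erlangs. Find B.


B(c,a) = (a^c/c!) / Σ_{k=0}^{c} a^k/k!
a^3/3! = 0.221229
Σ terms (k=0..3): 1.00000 + 1.09900 + 0.60390 + 0.22123 = 2.924129
B = 0.221229/2.924129 = 0.075656

Final: 0.075656


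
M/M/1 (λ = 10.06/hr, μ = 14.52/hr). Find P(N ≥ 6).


ρ = 10.06/14.52 = 0.6928
P(N ≥ n) = ρ^n = 0.6928^6 = 0.110608

Final: 0.110608


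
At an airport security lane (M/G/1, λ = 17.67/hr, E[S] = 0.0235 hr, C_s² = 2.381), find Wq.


ρ = λ·E[S] = 17.67·0.0235 = 0.4152
E[S²] = E[S]²(1+C_s²) = 0.0235²·(1+2.381) = 0.001867
Wq = λ·E[S²]/(2(1−ρ)) = 17.67·0.001867/(2·0.5848) = 0.02821 hr

Final: 0.02821 hr


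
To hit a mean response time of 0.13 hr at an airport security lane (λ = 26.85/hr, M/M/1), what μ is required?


W = 1/(μ−λ) ⇒ μ − λ = 1/W = 1/0.13 = 7.6923
μ = λ + 1/W = 26.85 + 7.6923 = 34.5423 per hr

Final: 34.5423 /hr


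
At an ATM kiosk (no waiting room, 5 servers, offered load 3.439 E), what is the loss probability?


B(c,a) = (a^c/c!) / Σ_{k=0}^{c} a^k/k!
a^5/5! = 4.008479
Σ terms (k=0..5): 1.00000 + 3.43900 + 5.91336 + 6.77868 + 5.82797 + 4.00848 = 26.967494
B = 4.008479/26.967494 = 0.148641

Final: 0.148641


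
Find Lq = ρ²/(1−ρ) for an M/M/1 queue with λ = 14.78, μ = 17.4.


ρ = 14.78/17.4 = 0.8494
Lq = ρ²/(1−ρ) = 0.7215/0.1506 = 4.7918

Final: 4.7918


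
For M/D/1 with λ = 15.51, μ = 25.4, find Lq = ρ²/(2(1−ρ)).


ρ = 15.51/25.4 = 0.6106
M/D/1: Lq = ρ²/(2(1−ρ)) = 0.3729/(2·0.3894) = 0.47881

Final: 0.47881


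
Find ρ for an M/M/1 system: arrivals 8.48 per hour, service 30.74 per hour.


ρ = λ/μ = 8.48/30.74 = 0.2759

Final: 0.2759


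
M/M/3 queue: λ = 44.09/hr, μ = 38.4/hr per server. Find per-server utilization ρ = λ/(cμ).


ρ = λ/(cμ) = 44.09/(3·38.4) = 44.09/115.20 = 0.3827

Final: 0.3827


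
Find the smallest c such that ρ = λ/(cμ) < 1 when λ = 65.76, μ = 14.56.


Stability requires cμ > λ ⇔ c > λ/μ.
λ/μ = 65.76/14.56 = 4.5165
Minimum integer c = ⌊4.5165⌋ + 1 = 5
Check: 5·14.56 = 72.80 > 65.76, while 4·14.56 = 58.24 ≤ 65.76

Final: 5 servers


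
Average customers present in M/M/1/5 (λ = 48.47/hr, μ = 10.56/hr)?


ρ = 48.47/10.56 = 4.5900
L = ρ[1 − (K+1)ρ^K + Kρ^(K+1)] / [(1−ρ)(1−ρ^(K+1))]
Numerator: 4.5900·(1 − 6·2037.255541 + 5·9350.925763) = 158501.010638
Denominator: (-3.5900)·(-9349.925763) = 33565.879326
L = 158501.010638/33565.879326 = 4.7221

Final: 4.7221


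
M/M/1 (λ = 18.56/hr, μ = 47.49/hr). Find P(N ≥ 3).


ρ = 18.56/47.49 = 0.3908
P(N ≥ n) = ρ^n = 0.3908^3 = 0.059694

Final: 0.059694


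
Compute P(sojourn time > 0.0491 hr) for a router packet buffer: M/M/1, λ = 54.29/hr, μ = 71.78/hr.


W ~ Exponential(μ−λ) for M/M/1.
μ − λ = 71.78 − 54.29 = 17.4900
P(W > t) = e^{−(μ−λ)t} = e^{−0.8588} = 0.423688

Final: 0.423688


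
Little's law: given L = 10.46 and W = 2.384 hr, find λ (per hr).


λ = L/W = 10.46/2.384 = 4.3876 /hr

Final: 4.3876 /hr


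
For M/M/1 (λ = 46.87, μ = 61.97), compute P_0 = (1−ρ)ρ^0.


ρ = 46.87/61.97 = 0.7563
P_n = (1−ρ)·ρ^n = (1 − 0.7563)·0.7563^0 = 0.2437·1.000000 = 0.243666

Final: 0.243666


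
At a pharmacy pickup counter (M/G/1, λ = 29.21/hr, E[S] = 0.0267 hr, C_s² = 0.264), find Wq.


ρ = λ·E[S] = 29.21·0.0267 = 0.7799
E[S²] = E[S]²(1+C_s²) = 0.0267²·(1+0.264) = 0.0009011
Wq = λ·E[S²]/(2(1−ρ)) = 29.21·0.0009011/(2·0.2201) = 0.05980 hr

Final: 0.05980 hr


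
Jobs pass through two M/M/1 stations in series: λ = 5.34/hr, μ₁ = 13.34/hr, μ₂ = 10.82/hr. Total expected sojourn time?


Each node sees arrival rate λ = 5.34/hr (tandem ⇒ throughput preserved).
W₁ = 1/(μ₁−λ) = 1/(13.34−5.34) = 0.12500 hr
W₂ = 1/(μ₂−λ) = 1/(10.82−5.34) = 0.18248 hr
W_total = W₁ + W₂ = 0.12500 + 0.18248 = 0.30748 hr

Final: 0.30748 hr


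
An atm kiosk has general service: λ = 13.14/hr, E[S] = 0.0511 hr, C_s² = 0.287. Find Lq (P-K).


ρ = λ·E[S] = 13.14·0.0511 = 0.6715
Lq = ρ²(1+C_s²)/(2(1−ρ)) = 0.4509·(1+0.287)/(2·0.3285)
= 0.4509·1.2870/0.6571 = 0.88305

Final: 0.88305


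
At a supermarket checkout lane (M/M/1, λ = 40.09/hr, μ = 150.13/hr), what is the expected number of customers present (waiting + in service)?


ρ = λ/μ = 40.09/150.13 = 0.2670
L = ρ/(1−ρ) = 0.2670/(1 − 0.2670) = 0.2670/0.7330 = 0.3643

Final: 0.3643


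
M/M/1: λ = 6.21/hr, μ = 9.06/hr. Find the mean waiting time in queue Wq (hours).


ρ = 6.21/9.06 = 0.6854
Wq = ρ/(μ−λ) = 0.6854/(9.06 − 6.21) = 0.6854/2.85 = 0.2405 hr

Final: 0.2405 hr


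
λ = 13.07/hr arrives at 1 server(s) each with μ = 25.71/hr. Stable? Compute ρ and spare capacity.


Total capacity cμ = 1·25.71 = 25.71/hr
ρ = λ/(cμ) = 13.07/25.71 = 0.5084
Stable ⇔ ρ < 1: YES
Spare capacity = cμ − λ = 25.71 − 13.07 = 12.64/hr

Final: ρ = 0.5084; stable; margin = 12.64/hr


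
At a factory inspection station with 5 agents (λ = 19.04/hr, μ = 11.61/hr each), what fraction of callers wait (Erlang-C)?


a = λ/μ = 1.6400; ρ = a/5 = 0.3280
P₀ = 0.193487 (from M/M/c formula)
C(c,a) = [a^c/(c!(1−ρ))]·P₀ = [11.86243/(120·0.6720)]·0.193487
= 0.14710·0.193487 = 0.028462

Final: 0.028462


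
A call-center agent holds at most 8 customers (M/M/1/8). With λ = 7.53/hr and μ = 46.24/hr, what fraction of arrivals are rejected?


ρ = λ/μ = 7.53/46.24 = 0.1628
P_K = (1−ρ)ρ^K/(1−ρ^(K+1)) = (0.8372·0.0000004946)/(1 − 0.00000008054)
= 0.0000004140/1.000000 = 0.0000004140

Final: 0.0000004140


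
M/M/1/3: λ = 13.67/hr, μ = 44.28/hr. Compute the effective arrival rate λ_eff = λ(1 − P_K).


ρ = 0.3087; P_K = (1−ρ)ρ^3/(1−ρ^4) = 0.020526
λ_eff = λ(1 − P_K) = 13.67·(1 − 0.020526) = 13.67·0.979474 = 13.3894 /hr

Final: 13.3894 /hr


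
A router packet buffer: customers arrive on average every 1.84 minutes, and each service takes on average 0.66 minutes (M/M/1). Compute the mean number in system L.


λ = 60/1.84 = 32.6087 /hr
μ = 60/0.66 = 90.9091 /hr
ρ = λ/μ = 32.6087/90.9091 = 0.3587
L = ρ/(1−ρ) = 0.3587/0.6413 = 0.5593

Final: 0.5593


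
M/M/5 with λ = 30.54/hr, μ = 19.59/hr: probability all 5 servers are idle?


a = λ/μ = 30.54/19.59 = 1.5590; ρ = a/c = 0.3118
Σ_{k=0}^{4} a^k/k! (terms k=0..4) = 1.00000 + 1.55896 + 1.21518 + 0.63147 + 0.24611 = 4.65171
Tail: a^5/(5!(1−ρ)) = 9.20816/(120·0.6882) = 0.11150
P₀ = 1/(4.65171 + 0.11150) = 1/4.76321 = 0.209942

Final: 0.209942


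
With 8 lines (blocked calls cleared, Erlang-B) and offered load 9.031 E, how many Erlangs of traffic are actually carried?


B(8,9.031) = 0.290752 (Erlang-B)
Carried load = a(1 − B) = 9.031·(1 − 0.290752) = 9.031·0.709248 = 6.4052 E

Final: 6.4052 Erlangs


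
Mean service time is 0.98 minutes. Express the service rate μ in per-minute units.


μ = 1/(service time) in consistent units.
1 minute = 1 min, so μ = 1/0.98 = 1.0204 per minute

Final: 1.0204 /min


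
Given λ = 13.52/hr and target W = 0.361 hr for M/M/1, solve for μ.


W = 1/(μ−λ) ⇒ μ − λ = 1/W = 1/0.361 = 2.7701
μ = λ + 1/W = 13.52 + 2.7701 = 16.2901 per hr

Final: 16.2901 /hr


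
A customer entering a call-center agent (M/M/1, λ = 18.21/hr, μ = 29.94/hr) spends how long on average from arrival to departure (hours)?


W = 1/(μ−λ) = 1/(29.94 − 18.21) = 1/11.73 = 0.08525 hr

Final: 0.08525 hr


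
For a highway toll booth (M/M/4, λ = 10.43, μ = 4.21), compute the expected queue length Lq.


a = λ/μ = 2.4774; ρ = a/4 = 0.6194
P₀ = 0.075733
Lq = P₀·a^c·ρ / (c!·(1−ρ)²) = 0.075733·37.67115·0.6194/(24·0.14489)
= 0.50815

Final: 0.50815


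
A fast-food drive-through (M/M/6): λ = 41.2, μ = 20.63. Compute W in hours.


a = 1.9971; ρ = 0.3328; P₀ = 0.135531
Lq = P₀·a^c·ρ/(c!(1−ρ)²) = 0.008931
Wq = Lq/λ = 0.008931/41.2 = 0.0002168 hr
W = Wq + 1/μ = 0.0002168 + 0.04847 = 0.04869 hr

Final: 0.04869 hr


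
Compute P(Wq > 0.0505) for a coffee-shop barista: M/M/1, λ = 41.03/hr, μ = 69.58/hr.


ρ = 41.03/69.58 = 0.5897
P(Wq > t) = ρ·e^{−(μ−λ)t} = 0.5897·e^{−1.4418}
= 0.5897·0.236508 = 0.139464

Final: 0.139464


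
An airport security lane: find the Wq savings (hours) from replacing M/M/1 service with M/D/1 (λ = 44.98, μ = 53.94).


ρ = 44.98/53.94 = 0.8339
Wq(M/M/1) = ρ/(μ−λ) = 0.8339/8.96 = 0.09307 hr
Wq(M/D/1) = ρ/(2(μ−λ)) = 0.04653 hr
Savings = 0.09307 − 0.04653 = 0.04653 hr

Final: 0.04653 hr


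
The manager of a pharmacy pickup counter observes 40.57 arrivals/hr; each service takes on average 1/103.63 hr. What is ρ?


ρ = λ/μ = 40.57/103.63 = 0.3915

Final: 0.3915


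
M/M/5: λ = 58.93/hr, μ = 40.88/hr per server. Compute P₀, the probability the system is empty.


a = λ/μ = 58.93/40.88 = 1.4415; ρ = a/c = 0.2883
Σ_{k=0}^{4} a^k/k! (terms k=0..4) = 1.00000 + 1.44154 + 1.03901 + 0.49926 + 0.17992 = 4.15973
Tail: a^5/(5!(1−ρ)) = 6.22483/(120·0.7117) = 0.07289
P₀ = 1/(4.15973 + 0.07289) = 1/4.23262 = 0.236260

Final: 0.236260


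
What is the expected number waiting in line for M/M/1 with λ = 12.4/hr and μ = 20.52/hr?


ρ = 12.4/20.52 = 0.6043
Lq = ρ²/(1−ρ) = 0.3652/0.3957 = 0.9228

Final: 0.9228


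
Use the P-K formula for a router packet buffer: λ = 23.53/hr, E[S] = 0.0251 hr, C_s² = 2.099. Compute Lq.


ρ = λ·E[S] = 23.53·0.0251 = 0.5906
Lq = ρ²(1+C_s²)/(2(1−ρ)) = 0.3488·(1+2.099)/(2·0.4094)
= 0.3488·3.0990/0.8188 = 1.32020

Final: 1.32020


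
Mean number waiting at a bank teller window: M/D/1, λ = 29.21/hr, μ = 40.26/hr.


ρ = 29.21/40.26 = 0.7255
M/D/1: Lq = ρ²/(2(1−ρ)) = 0.5264/(2·0.2745) = 0.95895

Final: 0.95895


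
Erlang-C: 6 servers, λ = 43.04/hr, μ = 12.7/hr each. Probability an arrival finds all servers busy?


a = λ/μ = 3.3890; ρ = a/6 = 0.5648
P₀ = 0.032599 (from M/M/c formula)
C(c,a) = [a^c/(c!(1−ρ))]·P₀ = [1514.99518/(720·0.4352)]·0.032599
= 4.83525·0.032599 = 0.157626

Final: 0.157626


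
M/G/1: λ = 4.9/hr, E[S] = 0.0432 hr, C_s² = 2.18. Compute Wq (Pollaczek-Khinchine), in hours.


ρ = λ·E[S] = 4.9·0.0432 = 0.2117
E[S²] = E[S]²(1+C_s²) = 0.0432²·(1+2.18) = 0.005935
Wq = λ·E[S²]/(2(1−ρ)) = 4.9·0.005935/(2·0.7883) = 0.01844 hr

Final: 0.01844 hr


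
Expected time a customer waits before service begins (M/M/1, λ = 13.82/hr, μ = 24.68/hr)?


ρ = 13.82/24.68 = 0.5600
Wq = ρ/(μ−λ) = 0.5600/(24.68 − 13.82) = 0.5600/10.86 = 0.05156 hr

Final: 0.05156 hr


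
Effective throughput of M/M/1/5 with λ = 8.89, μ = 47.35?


ρ = 0.1878; P_K = (1−ρ)ρ^5/(1−ρ^6) = 0.0001895
λ_eff = λ(1 − P_K) = 8.89·(1 − 0.0001895) = 8.89·0.999810 = 8.8883 /hr

Final: 8.8883 /hr


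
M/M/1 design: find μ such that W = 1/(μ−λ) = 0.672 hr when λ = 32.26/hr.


W = 1/(μ−λ) ⇒ μ − λ = 1/W = 1/0.672 = 1.4881
μ = λ + 1/W = 32.26 + 1.4881 = 33.7481 per hr

Final: 33.7481 /hr


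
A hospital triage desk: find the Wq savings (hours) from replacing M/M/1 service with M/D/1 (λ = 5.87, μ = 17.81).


ρ = 5.87/17.81 = 0.3296
Wq(M/M/1) = ρ/(μ−λ) = 0.3296/11.94 = 0.02760 hr
Wq(M/D/1) = ρ/(2(μ−λ)) = 0.01380 hr
Savings = 0.02760 − 0.01380 = 0.01380 hr

Final: 0.01380 hr


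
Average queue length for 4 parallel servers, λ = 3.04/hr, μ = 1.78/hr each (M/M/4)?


a = λ/μ = 1.7079; ρ = a/4 = 0.4270
P₀ = 0.178090
Lq = P₀·a^c·ρ / (c!·(1−ρ)²) = 0.178090·8.50774·0.4270/(24·0.32837)
= 0.08209

Final: 0.08209


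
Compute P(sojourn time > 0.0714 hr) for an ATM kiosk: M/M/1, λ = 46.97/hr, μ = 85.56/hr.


W ~ Exponential(μ−λ) for M/M/1.
μ − λ = 85.56 − 46.97 = 38.5900
P(W > t) = e^{−(μ−λ)t} = e^{−2.7553} = 0.063588

Final: 0.063588
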